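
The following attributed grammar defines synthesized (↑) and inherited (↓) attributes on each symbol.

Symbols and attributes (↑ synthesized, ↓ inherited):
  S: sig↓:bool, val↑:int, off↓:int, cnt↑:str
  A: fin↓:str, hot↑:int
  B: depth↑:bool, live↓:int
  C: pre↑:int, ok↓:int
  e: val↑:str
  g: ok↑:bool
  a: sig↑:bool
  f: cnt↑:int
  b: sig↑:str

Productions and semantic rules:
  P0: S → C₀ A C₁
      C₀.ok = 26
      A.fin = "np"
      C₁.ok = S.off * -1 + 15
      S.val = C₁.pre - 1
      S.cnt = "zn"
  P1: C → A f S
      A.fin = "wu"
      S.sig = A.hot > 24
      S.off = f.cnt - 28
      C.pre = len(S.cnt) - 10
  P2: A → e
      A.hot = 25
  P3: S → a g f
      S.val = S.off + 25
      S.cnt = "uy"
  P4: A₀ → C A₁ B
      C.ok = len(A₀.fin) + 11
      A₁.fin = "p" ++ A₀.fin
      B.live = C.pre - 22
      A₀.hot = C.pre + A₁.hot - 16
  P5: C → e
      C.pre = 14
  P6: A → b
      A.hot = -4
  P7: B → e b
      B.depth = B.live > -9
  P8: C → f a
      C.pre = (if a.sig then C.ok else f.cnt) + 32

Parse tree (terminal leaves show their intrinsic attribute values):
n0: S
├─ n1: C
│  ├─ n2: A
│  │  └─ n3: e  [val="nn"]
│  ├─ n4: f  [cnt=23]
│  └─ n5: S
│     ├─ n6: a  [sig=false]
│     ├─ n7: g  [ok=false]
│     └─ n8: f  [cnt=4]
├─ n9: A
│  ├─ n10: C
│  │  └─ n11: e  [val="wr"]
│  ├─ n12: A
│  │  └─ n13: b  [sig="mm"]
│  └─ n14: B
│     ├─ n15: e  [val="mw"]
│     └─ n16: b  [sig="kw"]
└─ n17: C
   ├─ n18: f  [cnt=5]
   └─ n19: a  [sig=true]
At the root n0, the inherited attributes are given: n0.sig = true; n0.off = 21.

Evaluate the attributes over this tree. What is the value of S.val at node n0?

1. n0.sig = true  [given at root]
2. n0.off = 21  [given at root]
3. n1.ok = 26  [26]
4. n2.fin = "wu"  ["wu"]
5. n3.val = "nn"  [terminal]
6. n2.hot = 25  [25]
7. n4.cnt = 23  [terminal]
8. n5.sig = true  [A.hot > 24]
9. n5.off = -5  [f.cnt - 28]
10. n6.sig = false  [terminal]
11. n7.ok = false  [terminal]
12. n8.cnt = 4  [terminal]
13. n5.val = 20  [S.off + 25]
14. n5.cnt = "uy"  ["uy"]
15. n1.pre = -8  [len(S.cnt) - 10]
16. n9.fin = "np"  ["np"]
17. n10.ok = 13  [len(A₀.fin) + 11]
18. n11.val = "wr"  [terminal]
19. n10.pre = 14  [14]
20. n12.fin = "pnp"  ["p" ++ A₀.fin]
21. n13.sig = "mm"  [terminal]
22. n12.hot = -4  [-4]
23. n14.live = -8  [C.pre - 22]
24. n15.val = "mw"  [terminal]
25. n16.sig = "kw"  [terminal]
26. n14.depth = true  [B.live > -9]
27. n9.hot = -6  [C.pre + A₁.hot - 16]
28. n17.ok = -6  [S.off * -1 + 15]
29. n18.cnt = 5  [terminal]
30. n19.sig = true  [terminal]
31. n17.pre = 26  [(if a.sig then C.ok else f.cnt) + 32]
32. n0.val = 25  [C₁.pre - 1]
33. n0.cnt = "zn"  ["zn"]

25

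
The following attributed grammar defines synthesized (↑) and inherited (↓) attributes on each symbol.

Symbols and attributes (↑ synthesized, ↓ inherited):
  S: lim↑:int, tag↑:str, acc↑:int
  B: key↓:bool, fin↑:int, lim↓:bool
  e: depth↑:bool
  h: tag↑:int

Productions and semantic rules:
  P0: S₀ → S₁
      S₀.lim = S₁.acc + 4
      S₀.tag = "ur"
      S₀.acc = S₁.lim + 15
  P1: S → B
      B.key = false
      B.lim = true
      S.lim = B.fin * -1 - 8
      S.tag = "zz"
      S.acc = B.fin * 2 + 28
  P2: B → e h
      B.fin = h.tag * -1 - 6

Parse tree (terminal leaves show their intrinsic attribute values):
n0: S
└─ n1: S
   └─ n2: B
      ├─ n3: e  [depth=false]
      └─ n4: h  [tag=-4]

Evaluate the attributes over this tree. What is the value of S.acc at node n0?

1. n2.key = false  [false]
2. n2.lim = true  [true]
3. n3.depth = false  [terminal]
4. n4.tag = -4  [terminal]
5. n2.fin = -2  [h.tag * -1 - 6]
6. n1.lim = -6  [B.fin * -1 - 8]
7. n1.tag = "zz"  ["zz"]
8. n1.acc = 24  [B.fin * 2 + 28]
9. n0.lim = 28  [S₁.acc + 4]
10. n0.tag = "ur"  ["ur"]
11. n0.acc = 9  [S₁.lim + 15]

9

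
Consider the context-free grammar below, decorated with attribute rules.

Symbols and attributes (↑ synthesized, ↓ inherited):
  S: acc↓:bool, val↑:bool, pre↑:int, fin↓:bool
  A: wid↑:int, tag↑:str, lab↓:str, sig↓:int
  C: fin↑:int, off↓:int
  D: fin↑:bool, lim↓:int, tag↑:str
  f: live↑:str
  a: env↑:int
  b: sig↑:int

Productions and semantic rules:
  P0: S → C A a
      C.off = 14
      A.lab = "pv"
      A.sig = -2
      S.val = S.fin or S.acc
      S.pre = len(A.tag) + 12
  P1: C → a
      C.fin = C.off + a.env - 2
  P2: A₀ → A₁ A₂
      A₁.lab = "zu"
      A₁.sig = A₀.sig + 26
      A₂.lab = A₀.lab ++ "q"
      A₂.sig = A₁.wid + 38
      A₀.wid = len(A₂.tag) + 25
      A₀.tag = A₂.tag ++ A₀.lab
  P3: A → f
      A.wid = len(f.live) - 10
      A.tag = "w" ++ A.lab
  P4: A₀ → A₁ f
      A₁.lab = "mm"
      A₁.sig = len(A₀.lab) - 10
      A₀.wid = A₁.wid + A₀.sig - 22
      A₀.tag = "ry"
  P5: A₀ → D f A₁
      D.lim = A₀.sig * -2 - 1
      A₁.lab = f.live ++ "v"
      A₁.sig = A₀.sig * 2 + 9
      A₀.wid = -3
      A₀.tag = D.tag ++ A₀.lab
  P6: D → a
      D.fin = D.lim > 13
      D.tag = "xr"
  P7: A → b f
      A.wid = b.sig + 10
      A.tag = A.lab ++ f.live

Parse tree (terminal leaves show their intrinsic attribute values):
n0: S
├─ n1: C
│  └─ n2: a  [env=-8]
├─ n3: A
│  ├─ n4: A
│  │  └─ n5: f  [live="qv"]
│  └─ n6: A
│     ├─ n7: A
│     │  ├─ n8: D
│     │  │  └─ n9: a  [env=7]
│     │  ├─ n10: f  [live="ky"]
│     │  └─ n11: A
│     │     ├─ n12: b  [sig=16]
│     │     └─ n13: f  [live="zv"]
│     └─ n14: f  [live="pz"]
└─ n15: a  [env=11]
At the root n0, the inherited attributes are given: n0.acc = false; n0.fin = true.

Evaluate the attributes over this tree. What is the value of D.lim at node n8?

1. n0.acc = false  [given at root]
2. n0.fin = true  [given at root]
3. n1.off = 14  [14]
4. n2.env = -8  [terminal]
5. n1.fin = 4  [C.off + a.env - 2]
6. n3.lab = "pv"  ["pv"]
7. n3.sig = -2  [-2]
8. n4.lab = "zu"  ["zu"]
9. n4.sig = 24  [A₀.sig + 26]
10. n5.live = "qv"  [terminal]
11. n4.wid = -8  [len(f.live) - 10]
12. n4.tag = "wzu"  ["w" ++ A.lab]
13. n6.lab = "pvq"  [A₀.lab ++ "q"]
14. n6.sig = 30  [A₁.wid + 38]
15. n7.lab = "mm"  ["mm"]
16. n7.sig = -7  [len(A₀.lab) - 10]
17. n8.lim = 13  [A₀.sig * -2 - 1]
18. n9.env = 7  [terminal]
19. n8.fin = false  [D.lim > 13]
20. n8.tag = "xr"  ["xr"]
21. n10.live = "ky"  [terminal]
22. n11.lab = "kyv"  [f.live ++ "v"]
23. n11.sig = -5  [A₀.sig * 2 + 9]
24. n12.sig = 16  [terminal]
25. n13.live = "zv"  [terminal]
26. n11.wid = 26  [b.sig + 10]
27. n11.tag = "kyvzv"  [A.lab ++ f.live]
28. n7.wid = -3  [-3]
29. n7.tag = "xrmm"  [D.tag ++ A₀.lab]
30. n14.live = "pz"  [terminal]
31. n6.wid = 5  [A₁.wid + A₀.sig - 22]
32. n6.tag = "ry"  ["ry"]
33. n3.wid = 27  [len(A₂.tag) + 25]
34. n3.tag = "rypv"  [A₂.tag ++ A₀.lab]
35. n15.env = 11  [terminal]
36. n0.val = true  [S.fin or S.acc]
37. n0.pre = 16  [len(A.tag) + 12]

13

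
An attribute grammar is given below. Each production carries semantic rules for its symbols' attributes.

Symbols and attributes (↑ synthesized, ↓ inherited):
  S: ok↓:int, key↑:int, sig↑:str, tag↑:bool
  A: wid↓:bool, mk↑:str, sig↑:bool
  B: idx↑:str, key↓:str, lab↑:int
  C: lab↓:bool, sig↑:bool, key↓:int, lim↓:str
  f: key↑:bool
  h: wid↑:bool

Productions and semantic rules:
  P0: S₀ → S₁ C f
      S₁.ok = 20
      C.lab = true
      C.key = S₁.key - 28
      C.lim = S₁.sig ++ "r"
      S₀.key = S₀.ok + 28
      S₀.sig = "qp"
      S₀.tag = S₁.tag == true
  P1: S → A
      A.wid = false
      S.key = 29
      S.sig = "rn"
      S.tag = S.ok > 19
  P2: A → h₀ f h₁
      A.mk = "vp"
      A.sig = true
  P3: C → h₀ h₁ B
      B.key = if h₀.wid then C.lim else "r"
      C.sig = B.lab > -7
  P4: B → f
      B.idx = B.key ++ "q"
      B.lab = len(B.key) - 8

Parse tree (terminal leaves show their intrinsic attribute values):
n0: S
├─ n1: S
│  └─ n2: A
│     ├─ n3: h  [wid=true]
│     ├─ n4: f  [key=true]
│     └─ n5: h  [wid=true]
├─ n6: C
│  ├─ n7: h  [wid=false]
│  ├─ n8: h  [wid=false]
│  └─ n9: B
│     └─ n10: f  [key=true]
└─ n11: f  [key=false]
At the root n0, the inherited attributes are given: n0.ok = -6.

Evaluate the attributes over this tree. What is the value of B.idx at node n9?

"rq"

1. n0.ok = -6  [given at root]
2. n1.ok = 20  [20]
3. n2.wid = false  [false]
4. n3.wid = true  [terminal]
5. n4.key = true  [terminal]
6. n5.wid = true  [terminal]
7. n2.mk = "vp"  ["vp"]
8. n2.sig = true  [true]
9. n1.key = 29  [29]
10. n1.sig = "rn"  ["rn"]
11. n1.tag = true  [S.ok > 19]
12. n6.lab = true  [true]
13. n6.key = 1  [S₁.key - 28]
14. n6.lim = "rnr"  [S₁.sig ++ "r"]
15. n7.wid = false  [terminal]
16. n8.wid = false  [terminal]
17. n9.key = "r"  [if h₀.wid then C.lim else "r"]
18. n10.key = true  [terminal]
19. n9.idx = "rq"  [B.key ++ "q"]
20. n9.lab = -7  [len(B.key) - 8]
21. n6.sig = false  [B.lab > -7]
22. n11.key = false  [terminal]
23. n0.key = 22  [S₀.ok + 28]
24. n0.sig = "qp"  ["qp"]
25. n0.tag = true  [S₁.tag == true]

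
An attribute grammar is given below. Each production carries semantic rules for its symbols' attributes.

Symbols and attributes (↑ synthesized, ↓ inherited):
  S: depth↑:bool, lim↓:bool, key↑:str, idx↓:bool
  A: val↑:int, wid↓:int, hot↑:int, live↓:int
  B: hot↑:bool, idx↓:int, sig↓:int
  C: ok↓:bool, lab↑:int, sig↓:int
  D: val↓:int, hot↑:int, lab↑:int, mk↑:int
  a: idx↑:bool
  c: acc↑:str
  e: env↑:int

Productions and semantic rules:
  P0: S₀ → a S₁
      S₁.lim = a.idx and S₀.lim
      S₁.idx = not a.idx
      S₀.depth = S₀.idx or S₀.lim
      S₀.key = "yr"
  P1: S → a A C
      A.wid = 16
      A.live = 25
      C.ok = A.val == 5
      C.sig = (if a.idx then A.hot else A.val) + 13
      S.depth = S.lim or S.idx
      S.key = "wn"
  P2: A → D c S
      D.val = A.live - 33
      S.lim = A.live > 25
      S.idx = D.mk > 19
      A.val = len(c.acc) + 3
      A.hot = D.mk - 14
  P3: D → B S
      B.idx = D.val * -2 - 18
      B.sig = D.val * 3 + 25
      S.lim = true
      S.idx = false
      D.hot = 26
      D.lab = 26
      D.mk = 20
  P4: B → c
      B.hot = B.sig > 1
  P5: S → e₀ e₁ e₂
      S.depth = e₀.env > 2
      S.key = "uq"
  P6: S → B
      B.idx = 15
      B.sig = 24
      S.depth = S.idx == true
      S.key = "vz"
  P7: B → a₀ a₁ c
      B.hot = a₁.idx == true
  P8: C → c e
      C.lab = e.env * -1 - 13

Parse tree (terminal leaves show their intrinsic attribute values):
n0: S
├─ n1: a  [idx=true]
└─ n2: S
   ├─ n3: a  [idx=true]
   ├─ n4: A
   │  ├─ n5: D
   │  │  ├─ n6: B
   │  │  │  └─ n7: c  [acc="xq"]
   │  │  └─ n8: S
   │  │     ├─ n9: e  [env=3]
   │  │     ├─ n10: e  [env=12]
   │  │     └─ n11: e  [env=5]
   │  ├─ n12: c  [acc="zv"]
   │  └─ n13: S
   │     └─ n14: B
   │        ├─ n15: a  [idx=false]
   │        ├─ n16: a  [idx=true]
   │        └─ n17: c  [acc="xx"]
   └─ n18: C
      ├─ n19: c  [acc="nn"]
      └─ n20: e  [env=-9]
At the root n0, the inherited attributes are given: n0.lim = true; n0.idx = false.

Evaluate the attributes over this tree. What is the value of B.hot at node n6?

false

1. n0.lim = true  [given at root]
2. n0.idx = false  [given at root]
3. n1.idx = true  [terminal]
4. n2.lim = true  [a.idx and S₀.lim]
5. n2.idx = false  [not a.idx]
6. n3.idx = true  [terminal]
7. n4.wid = 16  [16]
8. n4.live = 25  [25]
9. n5.val = -8  [A.live - 33]
10. n6.idx = -2  [D.val * -2 - 18]
11. n6.sig = 1  [D.val * 3 + 25]
12. n7.acc = "xq"  [terminal]
13. n6.hot = false  [B.sig > 1]
14. n8.lim = true  [true]
15. n8.idx = false  [false]
16. n9.env = 3  [terminal]
17. n10.env = 12  [terminal]
18. n11.env = 5  [terminal]
19. n8.depth = true  [e₀.env > 2]
20. n8.key = "uq"  ["uq"]
21. n5.hot = 26  [26]
22. n5.lab = 26  [26]
23. n5.mk = 20  [20]
24. n12.acc = "zv"  [terminal]
25. n13.lim = false  [A.live > 25]
26. n13.idx = true  [D.mk > 19]
27. n14.idx = 15  [15]
28. n14.sig = 24  [24]
29. n15.idx = false  [terminal]
30. n16.idx = true  [terminal]
31. n17.acc = "xx"  [terminal]
32. n14.hot = true  [a₁.idx == true]
33. n13.depth = true  [S.idx == true]
34. n13.key = "vz"  ["vz"]
35. n4.val = 5  [len(c.acc) + 3]
36. n4.hot = 6  [D.mk - 14]
37. n18.ok = true  [A.val == 5]
38. n18.sig = 19  [(if a.idx then A.hot else A.val) + 13]
39. n19.acc = "nn"  [terminal]
40. n20.env = -9  [terminal]
41. n18.lab = -4  [e.env * -1 - 13]
42. n2.depth = true  [S.lim or S.idx]
43. n2.key = "wn"  ["wn"]
44. n0.depth = true  [S₀.idx or S₀.lim]
45. n0.key = "yr"  ["yr"]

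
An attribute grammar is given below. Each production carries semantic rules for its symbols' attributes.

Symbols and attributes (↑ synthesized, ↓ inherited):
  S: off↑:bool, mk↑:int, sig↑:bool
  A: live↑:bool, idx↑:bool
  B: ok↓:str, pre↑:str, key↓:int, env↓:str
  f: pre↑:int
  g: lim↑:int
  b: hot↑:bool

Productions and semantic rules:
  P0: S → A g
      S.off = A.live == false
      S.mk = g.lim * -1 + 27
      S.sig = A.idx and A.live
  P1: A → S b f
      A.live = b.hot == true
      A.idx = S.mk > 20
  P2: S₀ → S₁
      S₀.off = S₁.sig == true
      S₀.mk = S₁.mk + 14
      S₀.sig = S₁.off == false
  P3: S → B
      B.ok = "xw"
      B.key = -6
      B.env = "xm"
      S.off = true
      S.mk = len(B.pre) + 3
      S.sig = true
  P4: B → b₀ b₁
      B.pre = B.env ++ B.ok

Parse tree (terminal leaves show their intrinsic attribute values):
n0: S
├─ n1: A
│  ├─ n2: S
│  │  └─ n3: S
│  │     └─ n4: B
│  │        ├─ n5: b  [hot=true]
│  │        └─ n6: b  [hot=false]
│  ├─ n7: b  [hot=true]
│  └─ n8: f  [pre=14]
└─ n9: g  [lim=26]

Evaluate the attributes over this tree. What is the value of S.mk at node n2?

21

1. n4.ok = "xw"  ["xw"]
2. n4.key = -6  [-6]
3. n4.env = "xm"  ["xm"]
4. n5.hot = true  [terminal]
5. n6.hot = false  [terminal]
6. n4.pre = "xmxw"  [B.env ++ B.ok]
7. n3.off = true  [true]
8. n3.mk = 7  [len(B.pre) + 3]
9. n3.sig = true  [true]
10. n2.off = true  [S₁.sig == true]
11. n2.mk = 21  [S₁.mk + 14]
12. n2.sig = false  [S₁.off == false]
13. n7.hot = true  [terminal]
14. n8.pre = 14  [terminal]
15. n1.live = true  [b.hot == true]
16. n1.idx = true  [S.mk > 20]
17. n9.lim = 26  [terminal]
18. n0.off = false  [A.live == false]
19. n0.mk = 1  [g.lim * -1 + 27]
20. n0.sig = true  [A.idx and A.live]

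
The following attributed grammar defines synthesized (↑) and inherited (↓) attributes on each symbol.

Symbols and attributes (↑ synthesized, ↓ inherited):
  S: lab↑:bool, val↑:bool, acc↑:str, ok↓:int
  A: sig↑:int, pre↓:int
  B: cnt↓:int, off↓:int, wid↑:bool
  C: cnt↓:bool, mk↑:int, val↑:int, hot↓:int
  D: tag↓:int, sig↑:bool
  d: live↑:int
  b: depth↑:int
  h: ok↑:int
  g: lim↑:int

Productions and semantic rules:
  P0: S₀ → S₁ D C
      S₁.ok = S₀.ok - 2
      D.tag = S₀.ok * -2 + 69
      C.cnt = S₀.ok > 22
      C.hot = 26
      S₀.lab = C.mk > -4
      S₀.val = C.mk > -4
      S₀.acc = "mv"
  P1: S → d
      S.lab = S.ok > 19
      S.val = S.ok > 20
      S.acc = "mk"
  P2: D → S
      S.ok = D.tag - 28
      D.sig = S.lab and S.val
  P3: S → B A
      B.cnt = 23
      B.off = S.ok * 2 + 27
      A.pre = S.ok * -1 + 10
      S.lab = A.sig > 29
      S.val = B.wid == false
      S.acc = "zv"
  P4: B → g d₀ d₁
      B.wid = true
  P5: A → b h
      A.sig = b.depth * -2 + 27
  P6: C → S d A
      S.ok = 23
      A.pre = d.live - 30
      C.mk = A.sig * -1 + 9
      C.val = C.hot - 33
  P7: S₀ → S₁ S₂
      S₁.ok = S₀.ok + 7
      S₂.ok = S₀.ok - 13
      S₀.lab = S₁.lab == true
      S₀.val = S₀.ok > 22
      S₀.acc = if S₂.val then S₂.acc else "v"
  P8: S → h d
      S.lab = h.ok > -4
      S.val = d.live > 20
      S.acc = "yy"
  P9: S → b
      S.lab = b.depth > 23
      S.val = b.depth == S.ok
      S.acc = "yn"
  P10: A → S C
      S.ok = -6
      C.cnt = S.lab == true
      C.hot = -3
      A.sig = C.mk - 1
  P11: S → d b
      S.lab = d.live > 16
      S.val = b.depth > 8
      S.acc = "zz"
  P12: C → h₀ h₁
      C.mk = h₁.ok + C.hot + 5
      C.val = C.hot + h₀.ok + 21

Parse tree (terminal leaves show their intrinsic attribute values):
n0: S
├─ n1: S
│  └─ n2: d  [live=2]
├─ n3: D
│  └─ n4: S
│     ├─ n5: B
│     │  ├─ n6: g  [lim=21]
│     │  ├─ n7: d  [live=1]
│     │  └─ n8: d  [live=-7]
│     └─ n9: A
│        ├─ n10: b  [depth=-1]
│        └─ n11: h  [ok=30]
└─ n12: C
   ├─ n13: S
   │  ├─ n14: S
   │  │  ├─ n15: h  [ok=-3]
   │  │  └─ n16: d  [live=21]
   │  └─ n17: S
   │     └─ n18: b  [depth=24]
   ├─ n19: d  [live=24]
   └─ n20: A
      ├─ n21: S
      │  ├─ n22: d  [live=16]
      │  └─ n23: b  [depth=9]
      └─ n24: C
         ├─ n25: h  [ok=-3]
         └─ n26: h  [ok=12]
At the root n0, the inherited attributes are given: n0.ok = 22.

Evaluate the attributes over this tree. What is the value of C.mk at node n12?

-4

1. n0.ok = 22  [given at root]
2. n1.ok = 20  [S₀.ok - 2]
3. n2.live = 2  [terminal]
4. n1.lab = true  [S.ok > 19]
5. n1.val = false  [S.ok > 20]
6. n1.acc = "mk"  ["mk"]
7. n3.tag = 25  [S₀.ok * -2 + 69]
8. n4.ok = -3  [D.tag - 28]
9. n5.cnt = 23  [23]
10. n5.off = 21  [S.ok * 2 + 27]
11. n6.lim = 21  [terminal]
12. n7.live = 1  [terminal]
13. n8.live = -7  [terminal]
14. n5.wid = true  [true]
15. n9.pre = 13  [S.ok * -1 + 10]
16. n10.depth = -1  [terminal]
17. n11.ok = 30  [terminal]
18. n9.sig = 29  [b.depth * -2 + 27]
19. n4.lab = false  [A.sig > 29]
20. n4.val = false  [B.wid == false]
21. n4.acc = "zv"  ["zv"]
22. n3.sig = false  [S.lab and S.val]
23. n12.cnt = false  [S₀.ok > 22]
24. n12.hot = 26  [26]
25. n13.ok = 23  [23]
26. n14.ok = 30  [S₀.ok + 7]
27. n15.ok = -3  [terminal]
28. n16.live = 21  [terminal]
29. n14.lab = true  [h.ok > -4]
30. n14.val = true  [d.live > 20]
31. n14.acc = "yy"  ["yy"]
32. n17.ok = 10  [S₀.ok - 13]
33. n18.depth = 24  [terminal]
34. n17.lab = true  [b.depth > 23]
35. n17.val = false  [b.depth == S.ok]
36. n17.acc = "yn"  ["yn"]
37. n13.lab = true  [S₁.lab == true]
38. n13.val = true  [S₀.ok > 22]
39. n13.acc = "v"  [if S₂.val then S₂.acc else "v"]
40. n19.live = 24  [terminal]
41. n20.pre = -6  [d.live - 30]
42. n21.ok = -6  [-6]
43. n22.live = 16  [terminal]
44. n23.depth = 9  [terminal]
45. n21.lab = false  [d.live > 16]
46. n21.val = true  [b.depth > 8]
47. n21.acc = "zz"  ["zz"]
48. n24.cnt = false  [S.lab == true]
49. n24.hot = -3  [-3]
50. n25.ok = -3  [terminal]
51. n26.ok = 12  [terminal]
52. n24.mk = 14  [h₁.ok + C.hot + 5]
53. n24.val = 15  [C.hot + h₀.ok + 21]
54. n20.sig = 13  [C.mk - 1]
55. n12.mk = -4  [A.sig * -1 + 9]
56. n12.val = -7  [C.hot - 33]
57. n0.lab = false  [C.mk > -4]
58. n0.val = false  [C.mk > -4]
59. n0.acc = "mv"  ["mv"]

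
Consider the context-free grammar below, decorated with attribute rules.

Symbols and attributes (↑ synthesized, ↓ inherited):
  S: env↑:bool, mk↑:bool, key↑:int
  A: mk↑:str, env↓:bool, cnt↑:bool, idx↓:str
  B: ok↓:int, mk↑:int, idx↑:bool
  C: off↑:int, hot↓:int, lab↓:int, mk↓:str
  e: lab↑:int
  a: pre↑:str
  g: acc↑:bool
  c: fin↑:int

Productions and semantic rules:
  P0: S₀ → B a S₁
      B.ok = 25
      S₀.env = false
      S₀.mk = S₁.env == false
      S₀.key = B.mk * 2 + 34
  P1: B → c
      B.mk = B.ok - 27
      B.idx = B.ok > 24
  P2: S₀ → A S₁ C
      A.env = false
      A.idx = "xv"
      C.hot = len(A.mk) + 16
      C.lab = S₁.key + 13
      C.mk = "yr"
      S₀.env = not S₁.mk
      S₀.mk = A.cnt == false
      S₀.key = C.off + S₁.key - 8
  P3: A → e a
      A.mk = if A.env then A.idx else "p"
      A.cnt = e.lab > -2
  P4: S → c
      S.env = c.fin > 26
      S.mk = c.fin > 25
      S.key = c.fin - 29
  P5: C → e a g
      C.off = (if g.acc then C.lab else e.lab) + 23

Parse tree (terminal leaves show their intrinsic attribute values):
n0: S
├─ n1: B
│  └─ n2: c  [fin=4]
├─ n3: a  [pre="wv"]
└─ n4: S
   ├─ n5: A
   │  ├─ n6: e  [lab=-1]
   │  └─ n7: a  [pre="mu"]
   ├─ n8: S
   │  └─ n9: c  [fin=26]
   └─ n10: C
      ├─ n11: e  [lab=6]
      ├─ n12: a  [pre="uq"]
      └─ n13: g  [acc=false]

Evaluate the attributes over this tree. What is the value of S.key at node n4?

1. n1.ok = 25  [25]
2. n2.fin = 4  [terminal]
3. n1.mk = -2  [B.ok - 27]
4. n1.idx = true  [B.ok > 24]
5. n3.pre = "wv"  [terminal]
6. n5.env = false  [false]
7. n5.idx = "xv"  ["xv"]
8. n6.lab = -1  [terminal]
9. n7.pre = "mu"  [terminal]
10. n5.mk = "p"  [if A.env then A.idx else "p"]
11. n5.cnt = true  [e.lab > -2]
12. n9.fin = 26  [terminal]
13. n8.env = false  [c.fin > 26]
14. n8.mk = true  [c.fin > 25]
15. n8.key = -3  [c.fin - 29]
16. n10.hot = 17  [len(A.mk) + 16]
17. n10.lab = 10  [S₁.key + 13]
18. n10.mk = "yr"  ["yr"]
19. n11.lab = 6  [terminal]
20. n12.pre = "uq"  [terminal]
21. n13.acc = false  [terminal]
22. n10.off = 29  [(if g.acc then C.lab else e.lab) + 23]
23. n4.env = false  [not S₁.mk]
24. n4.mk = false  [A.cnt == false]
25. n4.key = 18  [C.off + S₁.key - 8]
26. n0.env = false  [false]
27. n0.mk = true  [S₁.env == false]
28. n0.key = 30  [B.mk * 2 + 34]

18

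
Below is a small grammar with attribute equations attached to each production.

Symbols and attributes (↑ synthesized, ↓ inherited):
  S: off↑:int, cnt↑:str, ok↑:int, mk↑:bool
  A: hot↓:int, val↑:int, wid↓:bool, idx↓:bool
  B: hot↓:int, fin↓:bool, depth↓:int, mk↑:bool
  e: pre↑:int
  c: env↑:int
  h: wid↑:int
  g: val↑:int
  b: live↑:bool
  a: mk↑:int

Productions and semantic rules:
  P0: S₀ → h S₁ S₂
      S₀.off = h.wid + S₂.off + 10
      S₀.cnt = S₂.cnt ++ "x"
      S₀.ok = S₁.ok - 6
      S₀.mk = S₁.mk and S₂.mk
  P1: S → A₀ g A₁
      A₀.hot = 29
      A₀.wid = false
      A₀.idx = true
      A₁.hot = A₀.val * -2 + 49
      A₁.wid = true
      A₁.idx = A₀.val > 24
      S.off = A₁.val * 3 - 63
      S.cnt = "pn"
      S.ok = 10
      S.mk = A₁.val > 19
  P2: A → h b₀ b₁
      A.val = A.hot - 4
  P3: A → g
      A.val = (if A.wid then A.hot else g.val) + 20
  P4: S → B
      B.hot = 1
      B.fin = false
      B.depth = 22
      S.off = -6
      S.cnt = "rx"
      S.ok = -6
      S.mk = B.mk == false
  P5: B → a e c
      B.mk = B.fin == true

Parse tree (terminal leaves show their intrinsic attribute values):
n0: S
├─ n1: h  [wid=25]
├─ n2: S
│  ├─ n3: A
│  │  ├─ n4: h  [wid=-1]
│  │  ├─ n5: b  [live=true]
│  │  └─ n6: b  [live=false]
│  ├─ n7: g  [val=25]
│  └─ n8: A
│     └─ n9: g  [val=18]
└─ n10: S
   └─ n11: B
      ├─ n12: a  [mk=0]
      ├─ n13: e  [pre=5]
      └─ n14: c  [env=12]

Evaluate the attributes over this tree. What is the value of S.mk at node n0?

false

1. n1.wid = 25  [terminal]
2. n3.hot = 29  [29]
3. n3.wid = false  [false]
4. n3.idx = true  [true]
5. n4.wid = -1  [terminal]
6. n5.live = true  [terminal]
7. n6.live = false  [terminal]
8. n3.val = 25  [A.hot - 4]
9. n7.val = 25  [terminal]
10. n8.hot = -1  [A₀.val * -2 + 49]
11. n8.wid = true  [true]
12. n8.idx = true  [A₀.val > 24]
13. n9.val = 18  [terminal]
14. n8.val = 19  [(if A.wid then A.hot else g.val) + 20]
15. n2.off = -6  [A₁.val * 3 - 63]
16. n2.cnt = "pn"  ["pn"]
17. n2.ok = 10  [10]
18. n2.mk = false  [A₁.val > 19]
19. n11.hot = 1  [1]
20. n11.fin = false  [false]
21. n11.depth = 22  [22]
22. n12.mk = 0  [terminal]
23. n13.pre = 5  [terminal]
24. n14.env = 12  [terminal]
25. n11.mk = false  [B.fin == true]
26. n10.off = -6  [-6]
27. n10.cnt = "rx"  ["rx"]
28. n10.ok = -6  [-6]
29. n10.mk = true  [B.mk == false]
30. n0.off = 29  [h.wid + S₂.off + 10]
31. n0.cnt = "rxx"  [S₂.cnt ++ "x"]
32. n0.ok = 4  [S₁.ok - 6]
33. n0.mk = false  [S₁.mk and S₂.mk]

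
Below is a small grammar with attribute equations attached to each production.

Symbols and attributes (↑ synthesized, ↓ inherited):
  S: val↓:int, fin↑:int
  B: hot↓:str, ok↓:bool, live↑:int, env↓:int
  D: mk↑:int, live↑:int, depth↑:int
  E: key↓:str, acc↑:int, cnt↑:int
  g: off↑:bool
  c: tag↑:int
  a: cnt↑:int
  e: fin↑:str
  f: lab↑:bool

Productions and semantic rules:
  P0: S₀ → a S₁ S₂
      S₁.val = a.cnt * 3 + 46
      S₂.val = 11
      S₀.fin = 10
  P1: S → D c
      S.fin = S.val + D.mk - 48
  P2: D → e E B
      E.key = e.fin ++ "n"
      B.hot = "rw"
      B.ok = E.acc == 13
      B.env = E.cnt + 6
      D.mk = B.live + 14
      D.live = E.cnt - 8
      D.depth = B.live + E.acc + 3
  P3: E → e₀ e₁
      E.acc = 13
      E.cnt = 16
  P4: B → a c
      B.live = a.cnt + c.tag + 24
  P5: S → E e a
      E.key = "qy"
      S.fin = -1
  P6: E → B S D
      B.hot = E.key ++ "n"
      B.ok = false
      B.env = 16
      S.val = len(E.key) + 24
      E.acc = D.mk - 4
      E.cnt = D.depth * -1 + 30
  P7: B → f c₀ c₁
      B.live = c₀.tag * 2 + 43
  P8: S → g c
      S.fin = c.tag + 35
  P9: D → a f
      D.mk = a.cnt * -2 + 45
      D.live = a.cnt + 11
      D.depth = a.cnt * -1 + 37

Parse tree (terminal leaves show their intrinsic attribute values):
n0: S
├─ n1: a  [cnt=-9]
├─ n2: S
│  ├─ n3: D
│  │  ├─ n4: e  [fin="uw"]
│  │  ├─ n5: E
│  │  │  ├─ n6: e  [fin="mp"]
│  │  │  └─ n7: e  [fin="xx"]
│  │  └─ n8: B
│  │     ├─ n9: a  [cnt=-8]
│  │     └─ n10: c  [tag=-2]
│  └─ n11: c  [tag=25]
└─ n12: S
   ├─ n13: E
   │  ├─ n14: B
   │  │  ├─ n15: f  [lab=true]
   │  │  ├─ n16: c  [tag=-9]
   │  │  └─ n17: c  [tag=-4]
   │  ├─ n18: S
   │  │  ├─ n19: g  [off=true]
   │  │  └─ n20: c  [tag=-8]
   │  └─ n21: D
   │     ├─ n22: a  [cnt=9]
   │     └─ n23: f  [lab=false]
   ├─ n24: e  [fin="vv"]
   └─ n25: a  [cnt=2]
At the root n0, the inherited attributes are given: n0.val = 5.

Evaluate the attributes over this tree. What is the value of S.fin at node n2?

1. n0.val = 5  [given at root]
2. n1.cnt = -9  [terminal]
3. n2.val = 19  [a.cnt * 3 + 46]
4. n4.fin = "uw"  [terminal]
5. n5.key = "uwn"  [e.fin ++ "n"]
6. n6.fin = "mp"  [terminal]
7. n7.fin = "xx"  [terminal]
8. n5.acc = 13  [13]
9. n5.cnt = 16  [16]
10. n8.hot = "rw"  ["rw"]
11. n8.ok = true  [E.acc == 13]
12. n8.env = 22  [E.cnt + 6]
13. n9.cnt = -8  [terminal]
14. n10.tag = -2  [terminal]
15. n8.live = 14  [a.cnt + c.tag + 24]
16. n3.mk = 28  [B.live + 14]
17. n3.live = 8  [E.cnt - 8]
18. n3.depth = 30  [B.live + E.acc + 3]
19. n11.tag = 25  [terminal]
20. n2.fin = -1  [S.val + D.mk - 48]
21. n12.val = 11  [11]
22. n13.key = "qy"  ["qy"]
23. n14.hot = "qyn"  [E.key ++ "n"]
24. n14.ok = false  [false]
25. n14.env = 16  [16]
26. n15.lab = true  [terminal]
27. n16.tag = -9  [terminal]
28. n17.tag = -4  [terminal]
29. n14.live = 25  [c₀.tag * 2 + 43]
30. n18.val = 26  [len(E.key) + 24]
31. n19.off = true  [terminal]
32. n20.tag = -8  [terminal]
33. n18.fin = 27  [c.tag + 35]
34. n22.cnt = 9  [terminal]
35. n23.lab = false  [terminal]
36. n21.mk = 27  [a.cnt * -2 + 45]
37. n21.live = 20  [a.cnt + 11]
38. n21.depth = 28  [a.cnt * -1 + 37]
39. n13.acc = 23  [D.mk - 4]
40. n13.cnt = 2  [D.depth * -1 + 30]
41. n24.fin = "vv"  [terminal]
42. n25.cnt = 2  [terminal]
43. n12.fin = -1  [-1]
44. n0.fin = 10  [10]

-1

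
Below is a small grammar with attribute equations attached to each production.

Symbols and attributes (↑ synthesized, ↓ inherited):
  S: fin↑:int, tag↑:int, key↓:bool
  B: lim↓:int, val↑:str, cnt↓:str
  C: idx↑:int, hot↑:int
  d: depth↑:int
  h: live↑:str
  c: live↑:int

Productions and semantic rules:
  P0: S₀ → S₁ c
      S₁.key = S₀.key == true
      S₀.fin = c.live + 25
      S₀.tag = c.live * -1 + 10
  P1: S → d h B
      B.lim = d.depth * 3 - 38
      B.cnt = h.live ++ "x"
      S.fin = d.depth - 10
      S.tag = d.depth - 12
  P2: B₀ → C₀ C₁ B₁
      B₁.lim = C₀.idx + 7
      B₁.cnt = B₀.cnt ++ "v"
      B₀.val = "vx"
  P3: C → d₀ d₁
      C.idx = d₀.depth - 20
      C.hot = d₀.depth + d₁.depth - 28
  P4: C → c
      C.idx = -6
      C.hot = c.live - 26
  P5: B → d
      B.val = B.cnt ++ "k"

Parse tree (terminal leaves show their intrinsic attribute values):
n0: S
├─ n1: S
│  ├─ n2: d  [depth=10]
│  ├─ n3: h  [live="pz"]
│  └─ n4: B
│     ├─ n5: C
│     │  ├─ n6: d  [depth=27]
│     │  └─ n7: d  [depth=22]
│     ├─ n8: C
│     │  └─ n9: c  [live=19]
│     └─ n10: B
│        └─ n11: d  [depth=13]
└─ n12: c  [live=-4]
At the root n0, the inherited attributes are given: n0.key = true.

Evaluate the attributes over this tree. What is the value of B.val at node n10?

"pzxvk"

1. n0.key = true  [given at root]
2. n1.key = true  [S₀.key == true]
3. n2.depth = 10  [terminal]
4. n3.live = "pz"  [terminal]
5. n4.lim = -8  [d.depth * 3 - 38]
6. n4.cnt = "pzx"  [h.live ++ "x"]
7. n6.depth = 27  [terminal]
8. n7.depth = 22  [terminal]
9. n5.idx = 7  [d₀.depth - 20]
10. n5.hot = 21  [d₀.depth + d₁.depth - 28]
11. n9.live = 19  [terminal]
12. n8.idx = -6  [-6]
13. n8.hot = -7  [c.live - 26]
14. n10.lim = 14  [C₀.idx + 7]
15. n10.cnt = "pzxv"  [B₀.cnt ++ "v"]
16. n11.depth = 13  [terminal]
17. n10.val = "pzxvk"  [B.cnt ++ "k"]
18. n4.val = "vx"  ["vx"]
19. n1.fin = 0  [d.depth - 10]
20. n1.tag = -2  [d.depth - 12]
21. n12.live = -4  [terminal]
22. n0.fin = 21  [c.live + 25]
23. n0.tag = 14  [c.live * -1 + 10]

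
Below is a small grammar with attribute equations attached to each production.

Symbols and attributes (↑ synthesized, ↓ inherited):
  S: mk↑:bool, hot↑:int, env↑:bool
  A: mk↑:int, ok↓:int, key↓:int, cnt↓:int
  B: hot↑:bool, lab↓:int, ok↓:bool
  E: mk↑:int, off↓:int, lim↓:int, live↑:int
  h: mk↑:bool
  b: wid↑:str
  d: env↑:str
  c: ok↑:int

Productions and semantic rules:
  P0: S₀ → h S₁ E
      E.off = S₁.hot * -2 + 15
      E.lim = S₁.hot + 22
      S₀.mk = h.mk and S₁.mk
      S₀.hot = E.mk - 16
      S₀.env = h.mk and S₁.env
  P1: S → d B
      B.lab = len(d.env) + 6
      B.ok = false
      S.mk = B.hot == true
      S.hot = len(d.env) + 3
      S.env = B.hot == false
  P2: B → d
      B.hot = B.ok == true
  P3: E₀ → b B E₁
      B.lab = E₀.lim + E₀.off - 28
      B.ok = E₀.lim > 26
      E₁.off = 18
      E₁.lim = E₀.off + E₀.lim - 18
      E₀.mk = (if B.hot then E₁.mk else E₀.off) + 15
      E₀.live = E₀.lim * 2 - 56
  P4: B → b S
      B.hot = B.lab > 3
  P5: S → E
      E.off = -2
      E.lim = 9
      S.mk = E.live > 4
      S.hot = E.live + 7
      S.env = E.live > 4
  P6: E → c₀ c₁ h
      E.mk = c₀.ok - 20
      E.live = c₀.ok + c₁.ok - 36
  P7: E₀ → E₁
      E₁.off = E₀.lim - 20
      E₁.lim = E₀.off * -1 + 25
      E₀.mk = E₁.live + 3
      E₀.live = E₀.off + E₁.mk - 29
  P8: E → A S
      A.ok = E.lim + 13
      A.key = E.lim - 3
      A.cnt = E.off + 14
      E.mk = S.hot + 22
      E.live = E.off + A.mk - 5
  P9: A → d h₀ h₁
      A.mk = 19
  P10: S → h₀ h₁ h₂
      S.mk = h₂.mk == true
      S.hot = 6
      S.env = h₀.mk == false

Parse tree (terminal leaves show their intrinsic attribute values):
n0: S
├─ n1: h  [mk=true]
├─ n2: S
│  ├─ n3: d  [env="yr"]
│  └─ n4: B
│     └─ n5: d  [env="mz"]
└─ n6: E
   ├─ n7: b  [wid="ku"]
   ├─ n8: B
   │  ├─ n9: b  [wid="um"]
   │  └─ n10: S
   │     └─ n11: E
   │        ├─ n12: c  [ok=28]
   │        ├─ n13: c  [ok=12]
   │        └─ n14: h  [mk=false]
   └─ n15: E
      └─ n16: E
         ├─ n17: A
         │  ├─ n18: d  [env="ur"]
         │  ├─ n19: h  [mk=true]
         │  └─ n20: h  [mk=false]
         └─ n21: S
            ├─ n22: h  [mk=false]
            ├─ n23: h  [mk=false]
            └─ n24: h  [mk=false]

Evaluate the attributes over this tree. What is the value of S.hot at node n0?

10

1. n1.mk = true  [terminal]
2. n3.env = "yr"  [terminal]
3. n4.lab = 8  [len(d.env) + 6]
4. n4.ok = false  [false]
5. n5.env = "mz"  [terminal]
6. n4.hot = false  [B.ok == true]
7. n2.mk = false  [B.hot == true]
8. n2.hot = 5  [len(d.env) + 3]
9. n2.env = true  [B.hot == false]
10. n6.off = 5  [S₁.hot * -2 + 15]
11. n6.lim = 27  [S₁.hot + 22]
12. n7.wid = "ku"  [terminal]
13. n8.lab = 4  [E₀.lim + E₀.off - 28]
14. n8.ok = true  [E₀.lim > 26]
15. n9.wid = "um"  [terminal]
16. n11.off = -2  [-2]
17. n11.lim = 9  [9]
18. n12.ok = 28  [terminal]
19. n13.ok = 12  [terminal]
20. n14.mk = false  [terminal]
21. n11.mk = 8  [c₀.ok - 20]
22. n11.live = 4  [c₀.ok + c₁.ok - 36]
23. n10.mk = false  [E.live > 4]
24. n10.hot = 11  [E.live + 7]
25. n10.env = false  [E.live > 4]
26. n8.hot = true  [B.lab > 3]
27. n15.off = 18  [18]
28. n15.lim = 14  [E₀.off + E₀.lim - 18]
29. n16.off = -6  [E₀.lim - 20]
30. n16.lim = 7  [E₀.off * -1 + 25]
31. n17.ok = 20  [E.lim + 13]
32. n17.key = 4  [E.lim - 3]
33. n17.cnt = 8  [E.off + 14]
34. n18.env = "ur"  [terminal]
35. n19.mk = true  [terminal]
36. n20.mk = false  [terminal]
37. n17.mk = 19  [19]
38. n22.mk = false  [terminal]
39. n23.mk = false  [terminal]
40. n24.mk = false  [terminal]
41. n21.mk = false  [h₂.mk == true]
42. n21.hot = 6  [6]
43. n21.env = true  [h₀.mk == false]
44. n16.mk = 28  [S.hot + 22]
45. n16.live = 8  [E.off + A.mk - 5]
46. n15.mk = 11  [E₁.live + 3]
47. n15.live = 17  [E₀.off + E₁.mk - 29]
48. n6.mk = 26  [(if B.hot then E₁.mk else E₀.off) + 15]
49. n6.live = -2  [E₀.lim * 2 - 56]
50. n0.mk = false  [h.mk and S₁.mk]
51. n0.hot = 10  [E.mk - 16]
52. n0.env = true  [h.mk and S₁.env]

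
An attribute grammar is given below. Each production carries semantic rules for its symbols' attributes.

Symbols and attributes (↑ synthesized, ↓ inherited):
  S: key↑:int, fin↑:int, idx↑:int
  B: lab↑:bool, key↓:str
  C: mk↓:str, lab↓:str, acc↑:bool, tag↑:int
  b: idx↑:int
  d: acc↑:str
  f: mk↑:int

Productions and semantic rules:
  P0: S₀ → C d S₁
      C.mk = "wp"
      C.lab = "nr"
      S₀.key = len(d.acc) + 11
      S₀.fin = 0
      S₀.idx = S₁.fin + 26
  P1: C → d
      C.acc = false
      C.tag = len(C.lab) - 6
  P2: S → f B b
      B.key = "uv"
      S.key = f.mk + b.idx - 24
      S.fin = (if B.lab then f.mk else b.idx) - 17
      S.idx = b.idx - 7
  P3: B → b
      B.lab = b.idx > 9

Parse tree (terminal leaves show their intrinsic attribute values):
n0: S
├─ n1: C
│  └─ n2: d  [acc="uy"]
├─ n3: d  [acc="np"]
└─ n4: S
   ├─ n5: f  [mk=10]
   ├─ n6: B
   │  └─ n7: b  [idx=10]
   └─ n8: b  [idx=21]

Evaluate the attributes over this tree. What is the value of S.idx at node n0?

1. n1.mk = "wp"  ["wp"]
2. n1.lab = "nr"  ["nr"]
3. n2.acc = "uy"  [terminal]
4. n1.acc = false  [false]
5. n1.tag = -4  [len(C.lab) - 6]
6. n3.acc = "np"  [terminal]
7. n5.mk = 10  [terminal]
8. n6.key = "uv"  ["uv"]
9. n7.idx = 10  [terminal]
10. n6.lab = true  [b.idx > 9]
11. n8.idx = 21  [terminal]
12. n4.key = 7  [f.mk + b.idx - 24]
13. n4.fin = -7  [(if B.lab then f.mk else b.idx) - 17]
14. n4.idx = 14  [b.idx - 7]
15. n0.key = 13  [len(d.acc) + 11]
16. n0.fin = 0  [0]
17. n0.idx = 19  [S₁.fin + 26]

19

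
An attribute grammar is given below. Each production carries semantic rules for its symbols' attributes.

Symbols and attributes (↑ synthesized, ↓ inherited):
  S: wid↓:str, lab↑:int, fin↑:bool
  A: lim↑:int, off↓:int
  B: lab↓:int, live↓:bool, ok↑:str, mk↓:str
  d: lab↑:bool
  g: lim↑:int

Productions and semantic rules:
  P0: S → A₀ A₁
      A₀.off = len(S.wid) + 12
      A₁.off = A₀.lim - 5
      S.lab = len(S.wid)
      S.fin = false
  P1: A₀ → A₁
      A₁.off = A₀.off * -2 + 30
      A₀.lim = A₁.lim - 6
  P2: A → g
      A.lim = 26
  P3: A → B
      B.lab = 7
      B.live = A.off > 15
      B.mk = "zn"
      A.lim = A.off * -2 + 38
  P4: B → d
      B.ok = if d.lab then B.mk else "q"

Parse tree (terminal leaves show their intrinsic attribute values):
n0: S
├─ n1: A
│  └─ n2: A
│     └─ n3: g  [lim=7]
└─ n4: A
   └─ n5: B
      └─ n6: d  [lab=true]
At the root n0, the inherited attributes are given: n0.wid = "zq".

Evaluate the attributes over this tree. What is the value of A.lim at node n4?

8

1. n0.wid = "zq"  [given at root]
2. n1.off = 14  [len(S.wid) + 12]
3. n2.off = 2  [A₀.off * -2 + 30]
4. n3.lim = 7  [terminal]
5. n2.lim = 26  [26]
6. n1.lim = 20  [A₁.lim - 6]
7. n4.off = 15  [A₀.lim - 5]
8. n5.lab = 7  [7]
9. n5.live = false  [A.off > 15]
10. n5.mk = "zn"  ["zn"]
11. n6.lab = true  [terminal]
12. n5.ok = "zn"  [if d.lab then B.mk else "q"]
13. n4.lim = 8  [A.off * -2 + 38]
14. n0.lab = 2  [len(S.wid)]
15. n0.fin = false  [false]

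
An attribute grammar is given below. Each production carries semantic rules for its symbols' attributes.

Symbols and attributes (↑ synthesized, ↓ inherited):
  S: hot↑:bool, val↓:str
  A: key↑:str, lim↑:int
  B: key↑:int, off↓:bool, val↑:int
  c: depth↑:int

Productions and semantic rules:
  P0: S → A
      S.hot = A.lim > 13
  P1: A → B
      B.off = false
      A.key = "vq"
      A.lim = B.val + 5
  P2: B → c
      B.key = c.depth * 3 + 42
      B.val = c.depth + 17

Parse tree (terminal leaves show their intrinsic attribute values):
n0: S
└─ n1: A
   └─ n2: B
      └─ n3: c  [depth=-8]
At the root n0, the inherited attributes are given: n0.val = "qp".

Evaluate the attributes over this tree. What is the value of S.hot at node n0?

true

1. n0.val = "qp"  [given at root]
2. n2.off = false  [false]
3. n3.depth = -8  [terminal]
4. n2.key = 18  [c.depth * 3 + 42]
5. n2.val = 9  [c.depth + 17]
6. n1.key = "vq"  ["vq"]
7. n1.lim = 14  [B.val + 5]
8. n0.hot = true  [A.lim > 13]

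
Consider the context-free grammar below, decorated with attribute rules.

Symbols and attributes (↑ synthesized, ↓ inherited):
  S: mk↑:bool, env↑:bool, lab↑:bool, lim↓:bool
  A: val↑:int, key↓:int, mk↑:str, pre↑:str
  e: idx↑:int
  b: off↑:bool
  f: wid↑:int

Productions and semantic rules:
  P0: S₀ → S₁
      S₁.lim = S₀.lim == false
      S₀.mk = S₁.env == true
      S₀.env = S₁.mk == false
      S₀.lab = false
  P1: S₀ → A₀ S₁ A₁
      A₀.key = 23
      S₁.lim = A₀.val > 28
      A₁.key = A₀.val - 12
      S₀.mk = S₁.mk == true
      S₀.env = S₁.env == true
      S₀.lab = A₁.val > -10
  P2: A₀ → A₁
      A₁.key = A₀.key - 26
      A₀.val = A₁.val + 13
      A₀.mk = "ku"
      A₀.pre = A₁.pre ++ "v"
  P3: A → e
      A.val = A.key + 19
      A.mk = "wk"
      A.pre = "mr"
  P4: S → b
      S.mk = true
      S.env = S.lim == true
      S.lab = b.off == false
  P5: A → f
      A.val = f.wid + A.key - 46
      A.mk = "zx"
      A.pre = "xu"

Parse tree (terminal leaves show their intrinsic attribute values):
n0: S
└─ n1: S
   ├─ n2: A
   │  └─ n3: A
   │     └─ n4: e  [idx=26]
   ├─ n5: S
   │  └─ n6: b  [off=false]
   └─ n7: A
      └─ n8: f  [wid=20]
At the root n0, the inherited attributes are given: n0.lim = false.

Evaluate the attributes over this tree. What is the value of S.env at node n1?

true

1. n0.lim = false  [given at root]
2. n1.lim = true  [S₀.lim == false]
3. n2.key = 23  [23]
4. n3.key = -3  [A₀.key - 26]
5. n4.idx = 26  [terminal]
6. n3.val = 16  [A.key + 19]
7. n3.mk = "wk"  ["wk"]
8. n3.pre = "mr"  ["mr"]
9. n2.val = 29  [A₁.val + 13]
10. n2.mk = "ku"  ["ku"]
11. n2.pre = "mrv"  [A₁.pre ++ "v"]
12. n5.lim = true  [A₀.val > 28]
13. n6.off = false  [terminal]
14. n5.mk = true  [true]
15. n5.env = true  [S.lim == true]
16. n5.lab = true  [b.off == false]
17. n7.key = 17  [A₀.val - 12]
18. n8.wid = 20  [terminal]
19. n7.val = -9  [f.wid + A.key - 46]
20. n7.mk = "zx"  ["zx"]
21. n7.pre = "xu"  ["xu"]
22. n1.mk = true  [S₁.mk == true]
23. n1.env = true  [S₁.env == true]
24. n1.lab = true  [A₁.val > -10]
25. n0.mk = true  [S₁.env == true]
26. n0.env = false  [S₁.mk == false]
27. n0.lab = false  [false]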